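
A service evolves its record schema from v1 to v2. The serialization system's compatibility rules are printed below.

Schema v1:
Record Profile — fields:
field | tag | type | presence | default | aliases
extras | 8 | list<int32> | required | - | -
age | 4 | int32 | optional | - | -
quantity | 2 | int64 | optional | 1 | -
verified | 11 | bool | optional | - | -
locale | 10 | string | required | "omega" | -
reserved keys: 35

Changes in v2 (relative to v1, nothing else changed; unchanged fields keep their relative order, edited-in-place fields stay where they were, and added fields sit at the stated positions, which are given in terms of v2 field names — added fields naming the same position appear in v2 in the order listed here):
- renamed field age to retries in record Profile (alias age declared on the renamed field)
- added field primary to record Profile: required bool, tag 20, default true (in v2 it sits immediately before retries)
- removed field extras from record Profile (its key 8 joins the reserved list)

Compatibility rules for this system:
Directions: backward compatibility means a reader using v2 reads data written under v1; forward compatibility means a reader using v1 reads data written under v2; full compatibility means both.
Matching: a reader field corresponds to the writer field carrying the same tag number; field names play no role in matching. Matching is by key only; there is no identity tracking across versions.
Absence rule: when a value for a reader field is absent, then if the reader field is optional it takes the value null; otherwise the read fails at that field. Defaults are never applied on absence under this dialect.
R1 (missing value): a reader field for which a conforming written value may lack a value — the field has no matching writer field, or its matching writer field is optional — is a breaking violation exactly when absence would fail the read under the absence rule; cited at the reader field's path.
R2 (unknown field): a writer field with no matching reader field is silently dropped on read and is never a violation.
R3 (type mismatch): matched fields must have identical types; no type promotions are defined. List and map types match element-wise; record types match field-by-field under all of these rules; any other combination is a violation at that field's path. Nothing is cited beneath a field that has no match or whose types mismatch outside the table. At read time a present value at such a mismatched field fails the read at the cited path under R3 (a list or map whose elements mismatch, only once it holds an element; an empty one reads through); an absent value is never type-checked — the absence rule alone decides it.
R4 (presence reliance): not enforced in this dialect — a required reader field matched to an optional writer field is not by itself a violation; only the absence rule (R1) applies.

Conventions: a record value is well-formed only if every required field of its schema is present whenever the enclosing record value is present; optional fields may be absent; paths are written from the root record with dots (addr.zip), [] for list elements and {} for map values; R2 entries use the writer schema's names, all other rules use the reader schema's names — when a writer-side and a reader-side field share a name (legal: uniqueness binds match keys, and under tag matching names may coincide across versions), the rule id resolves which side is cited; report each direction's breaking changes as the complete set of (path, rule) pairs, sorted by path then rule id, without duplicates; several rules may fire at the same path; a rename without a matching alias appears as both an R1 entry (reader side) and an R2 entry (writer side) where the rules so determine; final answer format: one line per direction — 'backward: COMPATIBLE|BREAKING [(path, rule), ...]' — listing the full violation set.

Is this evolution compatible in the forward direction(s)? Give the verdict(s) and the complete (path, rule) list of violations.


forward: BREAKING [(extras, R1)]

each type pair in Profile: writer, then reader
forward for Profile (reader v1, writer v2):
  no writer field matches reader extras
  age: int32 -> int32, writer optional; from retries
  quantity: int64 -> int64, writer optional; from quantity
  verified: bool -> bool, writer optional; from verified
  locale: string -> string, writer required; from locale
  writer field primary has no reader counterpart
  R1 fires at extras
  => forward: BREAKING (1)
diffs on Profile not affecting the asked answer:
  renamed field age to retries in record Profile (alias age declared on the renamed field) -> inert for the asked Profile verdict: nothing fires
  added field primary to record Profile: required bool, tag 20, default true (in v2 it sits immediately before retries) -> its effect on Profile is confined to the backward direction, not asked


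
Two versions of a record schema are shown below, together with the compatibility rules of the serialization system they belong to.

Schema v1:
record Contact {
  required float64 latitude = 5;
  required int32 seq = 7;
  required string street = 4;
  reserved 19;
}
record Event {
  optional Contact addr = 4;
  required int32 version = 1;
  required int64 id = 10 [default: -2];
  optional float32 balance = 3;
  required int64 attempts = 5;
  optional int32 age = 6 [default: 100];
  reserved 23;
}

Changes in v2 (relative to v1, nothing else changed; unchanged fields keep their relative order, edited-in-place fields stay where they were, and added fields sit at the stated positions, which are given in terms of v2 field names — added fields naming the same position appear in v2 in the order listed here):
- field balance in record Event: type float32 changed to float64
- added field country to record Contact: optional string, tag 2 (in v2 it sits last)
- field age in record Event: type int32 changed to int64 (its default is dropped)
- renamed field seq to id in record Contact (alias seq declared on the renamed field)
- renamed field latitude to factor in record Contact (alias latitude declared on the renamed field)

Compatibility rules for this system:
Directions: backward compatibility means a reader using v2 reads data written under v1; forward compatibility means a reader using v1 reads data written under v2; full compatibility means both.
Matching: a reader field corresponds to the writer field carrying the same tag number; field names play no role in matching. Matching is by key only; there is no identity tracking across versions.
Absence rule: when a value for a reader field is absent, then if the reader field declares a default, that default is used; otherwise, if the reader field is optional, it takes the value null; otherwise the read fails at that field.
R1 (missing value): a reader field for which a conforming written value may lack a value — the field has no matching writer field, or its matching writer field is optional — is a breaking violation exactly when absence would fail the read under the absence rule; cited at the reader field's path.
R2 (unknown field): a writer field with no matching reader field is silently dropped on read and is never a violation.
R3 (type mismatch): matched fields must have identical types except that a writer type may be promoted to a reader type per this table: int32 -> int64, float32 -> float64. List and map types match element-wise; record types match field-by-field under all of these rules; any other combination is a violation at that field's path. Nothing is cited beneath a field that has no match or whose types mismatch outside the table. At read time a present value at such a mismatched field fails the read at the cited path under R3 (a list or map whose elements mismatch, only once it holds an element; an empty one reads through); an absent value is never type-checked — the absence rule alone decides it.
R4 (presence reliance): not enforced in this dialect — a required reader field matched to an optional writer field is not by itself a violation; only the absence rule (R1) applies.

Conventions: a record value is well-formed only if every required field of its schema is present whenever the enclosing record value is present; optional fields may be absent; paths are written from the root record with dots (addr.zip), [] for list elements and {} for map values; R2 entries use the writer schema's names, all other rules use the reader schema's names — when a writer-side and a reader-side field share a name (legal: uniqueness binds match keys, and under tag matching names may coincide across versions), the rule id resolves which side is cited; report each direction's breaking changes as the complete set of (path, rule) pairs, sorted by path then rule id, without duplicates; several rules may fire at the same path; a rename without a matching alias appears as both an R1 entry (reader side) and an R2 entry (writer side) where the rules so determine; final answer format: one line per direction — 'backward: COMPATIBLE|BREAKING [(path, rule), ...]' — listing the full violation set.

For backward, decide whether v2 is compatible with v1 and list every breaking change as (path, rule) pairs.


in Event below, arrows point writer -> reader
checking backward for Event: reader v2 against writer v1:
  Contact -> Contact, writer optional: addr aligns to addr
  int32 -> int32, writer required: version aligns to version
  int64 -> int64, writer required: id aligns to id
  float32 -> float64, writer optional: balance aligns to balance
  int64 -> int64, writer required: attempts aligns to attempts
  int32 -> int64, writer optional: age aligns to age
  float64 -> float64, writer required: addr.factor aligns to addr.latitude
  int32 -> int32, writer required: addr.id aligns to addr.seq
  string -> string, writer required: addr.street aligns to addr.street
  addr.country: no writer-side match
  nothing fires on Event: backward is COMPATIBLE
diffs on Event not affecting the asked answer:
  field balance in record Event: type float32 changed to float64 -> affects forward compatibility only, which is not asked
  added field country to record Contact: optional string, tag 2 (in v2 it sits last) -> inert for the asked Event verdict: nothing fires
  field age in record Event: type int32 changed to int64 (its default is dropped) -> affects forward compatibility only, which is not asked
  renamed field seq to id in record Contact (alias seq declared on the renamed field) -> inert for the asked Event verdict: nothing fires
  renamed field latitude to factor in record Contact (alias latitude declared on the renamed field) -> inert for the asked Event verdict: nothing fires

backward: COMPATIBLE []


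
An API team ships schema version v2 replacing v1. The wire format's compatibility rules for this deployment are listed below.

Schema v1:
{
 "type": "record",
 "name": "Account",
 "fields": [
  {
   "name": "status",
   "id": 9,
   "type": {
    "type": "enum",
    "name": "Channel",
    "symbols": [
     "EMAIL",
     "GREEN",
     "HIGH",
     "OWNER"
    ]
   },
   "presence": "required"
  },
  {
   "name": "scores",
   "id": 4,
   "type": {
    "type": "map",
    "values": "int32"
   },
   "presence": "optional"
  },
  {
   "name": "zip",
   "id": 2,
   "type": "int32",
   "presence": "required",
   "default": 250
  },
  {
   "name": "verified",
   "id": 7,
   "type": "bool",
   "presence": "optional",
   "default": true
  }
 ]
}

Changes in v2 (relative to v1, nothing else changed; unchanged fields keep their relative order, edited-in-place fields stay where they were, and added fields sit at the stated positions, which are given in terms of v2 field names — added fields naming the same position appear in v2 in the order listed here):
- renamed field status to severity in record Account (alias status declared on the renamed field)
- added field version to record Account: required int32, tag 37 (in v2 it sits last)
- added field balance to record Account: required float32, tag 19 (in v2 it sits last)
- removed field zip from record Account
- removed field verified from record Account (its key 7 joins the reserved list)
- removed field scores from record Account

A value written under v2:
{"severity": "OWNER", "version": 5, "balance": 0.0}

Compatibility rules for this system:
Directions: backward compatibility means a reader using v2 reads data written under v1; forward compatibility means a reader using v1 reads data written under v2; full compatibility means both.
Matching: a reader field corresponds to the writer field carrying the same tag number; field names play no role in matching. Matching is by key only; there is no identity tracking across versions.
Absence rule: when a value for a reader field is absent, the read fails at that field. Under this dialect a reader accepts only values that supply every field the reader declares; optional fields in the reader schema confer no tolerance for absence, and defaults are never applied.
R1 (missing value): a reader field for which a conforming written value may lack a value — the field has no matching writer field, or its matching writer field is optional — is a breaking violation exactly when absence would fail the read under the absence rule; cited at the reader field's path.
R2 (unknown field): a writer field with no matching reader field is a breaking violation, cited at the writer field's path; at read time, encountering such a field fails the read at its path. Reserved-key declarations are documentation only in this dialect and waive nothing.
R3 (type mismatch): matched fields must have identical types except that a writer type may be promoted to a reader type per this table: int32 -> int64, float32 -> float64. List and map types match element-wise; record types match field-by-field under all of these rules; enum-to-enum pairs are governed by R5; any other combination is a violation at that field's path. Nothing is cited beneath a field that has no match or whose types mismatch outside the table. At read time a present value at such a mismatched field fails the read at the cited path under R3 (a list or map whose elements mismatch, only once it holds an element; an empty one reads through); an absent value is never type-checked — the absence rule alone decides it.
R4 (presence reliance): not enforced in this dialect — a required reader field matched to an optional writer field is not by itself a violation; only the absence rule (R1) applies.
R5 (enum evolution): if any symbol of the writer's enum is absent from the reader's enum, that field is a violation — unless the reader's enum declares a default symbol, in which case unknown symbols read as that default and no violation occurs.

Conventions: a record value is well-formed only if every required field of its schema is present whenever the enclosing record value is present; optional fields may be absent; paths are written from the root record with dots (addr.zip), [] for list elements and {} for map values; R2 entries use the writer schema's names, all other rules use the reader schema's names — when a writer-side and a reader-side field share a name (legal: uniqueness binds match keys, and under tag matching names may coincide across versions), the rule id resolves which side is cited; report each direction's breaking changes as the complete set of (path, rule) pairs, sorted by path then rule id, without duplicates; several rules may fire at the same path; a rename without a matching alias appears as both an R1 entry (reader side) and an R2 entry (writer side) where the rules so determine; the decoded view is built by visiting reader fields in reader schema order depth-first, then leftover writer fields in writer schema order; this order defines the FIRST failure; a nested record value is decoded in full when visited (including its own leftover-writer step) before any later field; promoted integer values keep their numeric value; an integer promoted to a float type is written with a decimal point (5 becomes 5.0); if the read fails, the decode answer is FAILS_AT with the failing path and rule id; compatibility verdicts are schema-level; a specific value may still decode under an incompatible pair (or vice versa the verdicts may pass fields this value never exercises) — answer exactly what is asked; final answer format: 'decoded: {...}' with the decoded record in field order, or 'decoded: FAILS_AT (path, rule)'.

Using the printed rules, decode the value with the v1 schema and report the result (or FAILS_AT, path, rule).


decoded: FAILS_AT (scores, R1)

the writer's type comes first in each Account pair
decoding the Account value with the v1 reader:
  status := "OWNER" (from writer severity)
  read fails at scores under R1 (no fill)
  => FAILS_AT (scores, R1)
the other Account changes do not affect what is asked:
  renamed field status to severity in record Account (alias status declared on the renamed field) -> inert under this dialect — no rule fires on Account and the result does not move
  added field balance to record Account: required float32, tag 19 (in v2 it sits last) -> schema-level compatibility only; this Account value's decode is unchanged
  added field version to record Account: required int32, tag 37 (in v2 it sits last) -> schema-level compatibility only; this Account value's decode is unchanged
  removed field zip from record Account -> schema-level compatibility only; this Account value's decode is unchanged
  removed field verified from record Account (its key 7 joins the reserved list) -> schema-level compatibility only; this Account value's decode is unchanged


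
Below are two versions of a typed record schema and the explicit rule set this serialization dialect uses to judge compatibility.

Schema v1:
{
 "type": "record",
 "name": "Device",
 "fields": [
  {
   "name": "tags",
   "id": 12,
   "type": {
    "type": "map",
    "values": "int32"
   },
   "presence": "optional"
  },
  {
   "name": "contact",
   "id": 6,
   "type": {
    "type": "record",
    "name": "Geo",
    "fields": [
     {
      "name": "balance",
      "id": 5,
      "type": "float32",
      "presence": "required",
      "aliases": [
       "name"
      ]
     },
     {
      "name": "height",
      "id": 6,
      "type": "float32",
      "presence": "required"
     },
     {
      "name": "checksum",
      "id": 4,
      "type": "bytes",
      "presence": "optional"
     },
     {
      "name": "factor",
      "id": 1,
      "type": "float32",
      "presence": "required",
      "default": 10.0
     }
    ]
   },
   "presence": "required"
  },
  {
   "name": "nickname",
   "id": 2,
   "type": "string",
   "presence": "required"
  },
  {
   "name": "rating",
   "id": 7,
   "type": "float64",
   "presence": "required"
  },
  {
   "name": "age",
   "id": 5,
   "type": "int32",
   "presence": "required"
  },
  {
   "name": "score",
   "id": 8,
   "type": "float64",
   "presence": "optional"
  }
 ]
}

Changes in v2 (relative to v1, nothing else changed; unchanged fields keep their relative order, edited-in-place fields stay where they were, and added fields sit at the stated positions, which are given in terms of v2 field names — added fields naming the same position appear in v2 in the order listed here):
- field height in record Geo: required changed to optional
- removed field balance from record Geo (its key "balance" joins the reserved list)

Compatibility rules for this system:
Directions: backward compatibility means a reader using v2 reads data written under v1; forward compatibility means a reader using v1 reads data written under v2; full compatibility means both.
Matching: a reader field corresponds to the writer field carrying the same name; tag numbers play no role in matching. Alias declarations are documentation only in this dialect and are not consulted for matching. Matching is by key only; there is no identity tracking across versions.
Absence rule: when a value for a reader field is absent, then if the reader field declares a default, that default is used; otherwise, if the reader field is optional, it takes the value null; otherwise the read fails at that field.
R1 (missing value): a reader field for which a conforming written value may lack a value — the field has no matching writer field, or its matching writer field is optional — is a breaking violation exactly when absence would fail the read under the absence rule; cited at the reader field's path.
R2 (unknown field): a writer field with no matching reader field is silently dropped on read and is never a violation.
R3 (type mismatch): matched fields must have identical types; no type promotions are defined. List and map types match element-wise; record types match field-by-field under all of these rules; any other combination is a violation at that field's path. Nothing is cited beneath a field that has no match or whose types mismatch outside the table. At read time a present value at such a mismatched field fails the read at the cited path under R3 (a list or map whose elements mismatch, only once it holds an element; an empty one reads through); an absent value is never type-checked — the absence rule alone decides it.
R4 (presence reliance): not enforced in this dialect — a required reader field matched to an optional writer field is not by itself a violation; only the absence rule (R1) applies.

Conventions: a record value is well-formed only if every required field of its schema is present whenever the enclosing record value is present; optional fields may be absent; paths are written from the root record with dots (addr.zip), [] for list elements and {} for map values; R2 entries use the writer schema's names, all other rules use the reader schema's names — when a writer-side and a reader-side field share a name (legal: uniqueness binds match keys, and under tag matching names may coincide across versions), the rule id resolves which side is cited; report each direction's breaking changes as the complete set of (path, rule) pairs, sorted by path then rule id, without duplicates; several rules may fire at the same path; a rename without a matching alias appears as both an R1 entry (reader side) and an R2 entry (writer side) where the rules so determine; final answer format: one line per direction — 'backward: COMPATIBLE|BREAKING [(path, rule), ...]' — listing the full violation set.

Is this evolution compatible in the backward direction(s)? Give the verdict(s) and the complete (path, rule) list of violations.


arrows below run writer -> reader for Device
checking backward for Device: reader v2 against writer v1:
  writer optional, map<string, int32> -> map<string, int32>: reader tags maps from writer tags
  writer required, Geo -> Geo: reader contact maps from writer contact
  writer required, string -> string: reader nickname maps from writer nickname
  writer required, float64 -> float64: reader rating maps from writer rating
  writer required, int32 -> int32: reader age maps from writer age
  writer optional, float64 -> float64: reader score maps from writer score
  writer required, float32 -> float32: reader contact.height maps from writer contact.height
  writer optional, bytes -> bytes: reader contact.checksum maps from writer contact.checksum
  writer required, float32 -> float32: reader contact.factor maps from writer contact.factor
  contact.balance (writer side), unknown to reader
  => backward verdict for Device: COMPATIBLE, no violations
the other Device changes do not affect what is asked:
  field height in record Geo: required changed to optional -> its effect on Device is confined to the forward direction, not asked
  removed field balance from record Geo (its key "balance" joins the reserved list) -> its effect on Device is confined to the forward direction, not asked

backward: COMPATIBLE []


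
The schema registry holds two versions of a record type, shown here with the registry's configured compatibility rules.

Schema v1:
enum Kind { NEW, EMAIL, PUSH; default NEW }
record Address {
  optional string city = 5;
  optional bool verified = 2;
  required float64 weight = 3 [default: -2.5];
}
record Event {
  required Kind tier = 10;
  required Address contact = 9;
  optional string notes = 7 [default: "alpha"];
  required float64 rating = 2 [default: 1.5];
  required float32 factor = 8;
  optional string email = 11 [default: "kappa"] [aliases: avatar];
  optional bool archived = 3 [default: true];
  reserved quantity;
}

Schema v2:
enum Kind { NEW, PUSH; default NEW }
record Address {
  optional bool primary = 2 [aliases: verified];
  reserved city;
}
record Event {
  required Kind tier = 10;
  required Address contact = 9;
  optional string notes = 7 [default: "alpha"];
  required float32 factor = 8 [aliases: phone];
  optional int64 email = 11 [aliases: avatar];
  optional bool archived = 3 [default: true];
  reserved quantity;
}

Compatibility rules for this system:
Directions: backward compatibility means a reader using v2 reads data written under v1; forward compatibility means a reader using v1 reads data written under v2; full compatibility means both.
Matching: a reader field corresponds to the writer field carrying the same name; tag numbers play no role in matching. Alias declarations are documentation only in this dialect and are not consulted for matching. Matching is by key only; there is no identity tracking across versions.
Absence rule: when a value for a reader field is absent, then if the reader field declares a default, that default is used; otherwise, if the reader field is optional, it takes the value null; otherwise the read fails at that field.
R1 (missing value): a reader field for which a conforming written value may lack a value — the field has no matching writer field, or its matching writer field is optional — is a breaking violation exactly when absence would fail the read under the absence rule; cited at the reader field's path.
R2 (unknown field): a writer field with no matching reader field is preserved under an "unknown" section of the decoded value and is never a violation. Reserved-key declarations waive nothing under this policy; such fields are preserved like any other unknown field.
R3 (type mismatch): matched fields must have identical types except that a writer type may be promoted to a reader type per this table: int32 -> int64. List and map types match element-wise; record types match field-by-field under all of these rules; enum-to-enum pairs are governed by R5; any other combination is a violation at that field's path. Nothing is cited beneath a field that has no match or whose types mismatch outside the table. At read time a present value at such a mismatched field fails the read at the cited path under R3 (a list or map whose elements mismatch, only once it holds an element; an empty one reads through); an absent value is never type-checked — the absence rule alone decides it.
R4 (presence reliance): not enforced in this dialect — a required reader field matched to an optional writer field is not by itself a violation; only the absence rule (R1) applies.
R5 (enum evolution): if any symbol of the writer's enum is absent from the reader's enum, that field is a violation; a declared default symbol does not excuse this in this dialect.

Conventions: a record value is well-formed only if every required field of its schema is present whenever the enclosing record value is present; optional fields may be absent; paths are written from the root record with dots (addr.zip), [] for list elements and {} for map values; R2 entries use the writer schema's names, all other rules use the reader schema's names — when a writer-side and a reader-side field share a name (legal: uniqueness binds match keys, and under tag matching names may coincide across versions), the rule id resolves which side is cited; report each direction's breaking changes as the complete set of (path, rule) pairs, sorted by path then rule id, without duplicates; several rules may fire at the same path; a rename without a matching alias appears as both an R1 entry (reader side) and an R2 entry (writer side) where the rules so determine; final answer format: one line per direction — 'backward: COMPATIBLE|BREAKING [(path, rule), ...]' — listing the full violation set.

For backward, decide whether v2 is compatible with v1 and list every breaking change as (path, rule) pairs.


backward: BREAKING [(email, R3), (tier, R5)]

arrows below run writer -> reader for Event
backward for Event (reader v2, writer v1):
  tier: paired with writer tier (Kind -> Kind; writer required)
  contact: paired with writer contact (Address -> Address; writer required)
  notes: paired with writer notes (string -> string; writer optional)
  factor: paired with writer factor (float32 -> float32; writer required)
  email: paired with writer email (string -> int64; writer optional)
  archived: paired with writer archived (bool -> bool; writer optional)
  writer field rating has no reader counterpart
  no writer field matches reader contact.primary
  writer field contact.city has no reader counterpart
  writer field contact.verified has no reader counterpart
  writer field contact.weight has no reader counterpart
  breaking: (email, R3)
  breaking: (tier, R5)
  => backward verdict for Event: BREAKING, 2 violation(s)
the other Event changes do not affect what is asked:
  removed field weight from record Address -> triggers nothing under Event's printed rules — same verdict
  removed field city from record Address (its key "city" joins the reserved list) -> triggers nothing under Event's printed rules — same verdict
  renamed field verified to primary in record Address (alias verified declared on the renamed field) -> triggers nothing under Event's printed rules — same verdict
  removed field rating from record Event -> triggers nothing under Event's printed rules — same verdict


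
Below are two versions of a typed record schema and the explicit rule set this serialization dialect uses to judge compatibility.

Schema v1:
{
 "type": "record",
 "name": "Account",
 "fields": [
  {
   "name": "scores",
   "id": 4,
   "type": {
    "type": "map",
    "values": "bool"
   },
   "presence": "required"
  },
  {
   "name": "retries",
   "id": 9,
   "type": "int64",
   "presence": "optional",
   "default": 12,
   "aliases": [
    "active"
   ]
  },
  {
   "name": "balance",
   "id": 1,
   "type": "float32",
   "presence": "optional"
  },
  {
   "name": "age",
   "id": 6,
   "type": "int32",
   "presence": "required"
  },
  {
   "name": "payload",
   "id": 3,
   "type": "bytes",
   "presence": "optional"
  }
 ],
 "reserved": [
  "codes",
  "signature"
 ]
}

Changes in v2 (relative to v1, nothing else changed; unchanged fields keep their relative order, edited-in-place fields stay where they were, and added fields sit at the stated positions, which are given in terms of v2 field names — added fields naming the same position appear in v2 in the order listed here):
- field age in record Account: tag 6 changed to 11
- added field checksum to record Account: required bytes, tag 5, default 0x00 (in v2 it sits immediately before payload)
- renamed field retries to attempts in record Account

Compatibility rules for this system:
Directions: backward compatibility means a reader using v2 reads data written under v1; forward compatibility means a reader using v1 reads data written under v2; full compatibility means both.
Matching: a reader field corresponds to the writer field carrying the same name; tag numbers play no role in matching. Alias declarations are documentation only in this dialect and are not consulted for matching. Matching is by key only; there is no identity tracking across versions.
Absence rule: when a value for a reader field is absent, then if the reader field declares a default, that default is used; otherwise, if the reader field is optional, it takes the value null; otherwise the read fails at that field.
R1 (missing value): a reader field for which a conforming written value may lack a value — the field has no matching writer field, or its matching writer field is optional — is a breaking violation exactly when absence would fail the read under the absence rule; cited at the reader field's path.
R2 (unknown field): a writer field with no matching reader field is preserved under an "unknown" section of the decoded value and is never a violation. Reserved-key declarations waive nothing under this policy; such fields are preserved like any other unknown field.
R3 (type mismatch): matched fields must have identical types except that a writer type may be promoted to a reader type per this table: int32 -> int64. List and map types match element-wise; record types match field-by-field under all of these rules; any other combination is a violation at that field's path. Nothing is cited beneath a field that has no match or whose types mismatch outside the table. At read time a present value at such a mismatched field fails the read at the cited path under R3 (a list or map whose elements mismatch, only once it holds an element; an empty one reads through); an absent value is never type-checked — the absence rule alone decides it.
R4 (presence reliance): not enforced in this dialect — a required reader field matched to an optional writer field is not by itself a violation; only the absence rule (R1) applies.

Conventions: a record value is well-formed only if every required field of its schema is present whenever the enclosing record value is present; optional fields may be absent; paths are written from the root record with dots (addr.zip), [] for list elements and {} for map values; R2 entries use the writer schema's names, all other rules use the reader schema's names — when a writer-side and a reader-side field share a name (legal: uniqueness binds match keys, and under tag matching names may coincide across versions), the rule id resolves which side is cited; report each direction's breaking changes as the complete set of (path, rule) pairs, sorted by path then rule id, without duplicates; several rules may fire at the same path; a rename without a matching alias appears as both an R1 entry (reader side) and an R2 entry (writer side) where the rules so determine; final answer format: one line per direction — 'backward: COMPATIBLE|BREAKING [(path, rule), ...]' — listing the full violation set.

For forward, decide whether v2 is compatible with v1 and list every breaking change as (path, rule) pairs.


forward: COMPATIBLE []

the writer's type comes first in each Account pair
forward analysis of Account with v1 as reader and v2 as writer:
  scores: paired with writer scores (map<string, bool> -> map<string, bool>; writer required)
  retries: no writer-side match
  balance: paired with writer balance (float32 -> float32; writer optional)
  age: paired with writer age (int32 -> int32; writer required)
  payload: paired with writer payload (bytes -> bytes; writer optional)
  attempts (writer side), unknown to reader
  checksum (writer side), unknown to reader
  nothing fires on Account: forward is COMPATIBLE
the rest of the Account diff is inert for this question:
  field age in record Account: tag 6 changed to 11 -> triggers nothing under Account's printed rules — same verdict
  added field checksum to record Account: required bytes, tag 5, default 0x00 (in v2 it sits immediately before payload) -> triggers nothing under Account's printed rules — same verdict
  renamed field retries to attempts in record Account -> triggers nothing under Account's printed rules — same verdict


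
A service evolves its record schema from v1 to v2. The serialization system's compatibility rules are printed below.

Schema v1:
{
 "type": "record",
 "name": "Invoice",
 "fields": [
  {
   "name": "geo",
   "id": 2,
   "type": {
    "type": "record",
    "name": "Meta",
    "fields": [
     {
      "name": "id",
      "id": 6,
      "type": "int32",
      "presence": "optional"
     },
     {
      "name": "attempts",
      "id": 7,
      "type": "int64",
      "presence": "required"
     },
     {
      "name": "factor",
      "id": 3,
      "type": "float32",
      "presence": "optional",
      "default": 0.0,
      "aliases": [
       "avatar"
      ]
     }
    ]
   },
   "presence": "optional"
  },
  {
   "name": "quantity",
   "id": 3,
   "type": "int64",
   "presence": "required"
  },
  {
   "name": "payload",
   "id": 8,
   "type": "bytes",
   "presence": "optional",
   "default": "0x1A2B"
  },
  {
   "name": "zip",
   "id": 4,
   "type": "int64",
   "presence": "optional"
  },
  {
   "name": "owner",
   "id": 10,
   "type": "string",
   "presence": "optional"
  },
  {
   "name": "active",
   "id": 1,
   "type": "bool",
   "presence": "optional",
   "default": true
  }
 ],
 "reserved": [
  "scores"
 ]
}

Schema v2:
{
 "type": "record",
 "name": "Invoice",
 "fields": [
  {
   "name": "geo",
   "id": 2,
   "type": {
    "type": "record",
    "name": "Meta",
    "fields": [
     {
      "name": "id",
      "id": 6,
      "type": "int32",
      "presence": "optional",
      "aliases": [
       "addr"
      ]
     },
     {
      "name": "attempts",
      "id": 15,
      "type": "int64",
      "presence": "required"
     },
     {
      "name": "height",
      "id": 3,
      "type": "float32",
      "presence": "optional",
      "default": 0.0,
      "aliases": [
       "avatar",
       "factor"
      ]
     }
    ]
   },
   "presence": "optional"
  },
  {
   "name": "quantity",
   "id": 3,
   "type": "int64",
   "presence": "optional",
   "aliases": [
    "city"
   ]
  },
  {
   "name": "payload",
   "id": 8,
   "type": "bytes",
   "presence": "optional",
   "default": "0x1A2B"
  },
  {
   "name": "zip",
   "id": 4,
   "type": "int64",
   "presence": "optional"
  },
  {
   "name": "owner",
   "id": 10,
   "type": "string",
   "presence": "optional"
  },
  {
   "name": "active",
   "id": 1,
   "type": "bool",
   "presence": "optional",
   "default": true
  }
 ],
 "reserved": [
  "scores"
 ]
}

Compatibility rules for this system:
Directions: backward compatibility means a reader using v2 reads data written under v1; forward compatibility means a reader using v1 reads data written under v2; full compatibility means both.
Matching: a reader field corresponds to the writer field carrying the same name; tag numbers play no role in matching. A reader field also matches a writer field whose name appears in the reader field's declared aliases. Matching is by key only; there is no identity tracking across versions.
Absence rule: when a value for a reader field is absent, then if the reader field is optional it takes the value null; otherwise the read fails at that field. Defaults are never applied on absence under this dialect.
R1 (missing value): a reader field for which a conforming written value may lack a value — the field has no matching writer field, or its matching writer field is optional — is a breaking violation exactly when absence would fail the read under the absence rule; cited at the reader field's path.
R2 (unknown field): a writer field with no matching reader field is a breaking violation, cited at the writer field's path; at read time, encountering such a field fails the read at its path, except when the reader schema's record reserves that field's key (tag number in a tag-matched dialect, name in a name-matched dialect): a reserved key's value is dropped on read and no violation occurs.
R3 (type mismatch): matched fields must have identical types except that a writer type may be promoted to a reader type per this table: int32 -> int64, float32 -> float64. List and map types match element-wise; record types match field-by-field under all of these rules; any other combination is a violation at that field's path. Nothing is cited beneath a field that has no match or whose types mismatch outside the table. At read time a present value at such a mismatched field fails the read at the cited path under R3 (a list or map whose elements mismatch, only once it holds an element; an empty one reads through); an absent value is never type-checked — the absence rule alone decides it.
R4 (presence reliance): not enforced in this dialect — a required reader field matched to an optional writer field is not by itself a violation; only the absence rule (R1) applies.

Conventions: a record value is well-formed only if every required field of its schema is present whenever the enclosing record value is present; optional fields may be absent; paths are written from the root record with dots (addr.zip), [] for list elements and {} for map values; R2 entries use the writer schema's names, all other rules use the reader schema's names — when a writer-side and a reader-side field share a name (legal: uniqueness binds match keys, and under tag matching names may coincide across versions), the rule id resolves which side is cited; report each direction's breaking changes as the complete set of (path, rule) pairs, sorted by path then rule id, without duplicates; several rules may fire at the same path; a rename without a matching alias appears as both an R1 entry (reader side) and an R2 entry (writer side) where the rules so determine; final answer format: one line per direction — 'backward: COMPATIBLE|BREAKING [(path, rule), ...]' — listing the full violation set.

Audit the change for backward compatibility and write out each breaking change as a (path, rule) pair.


in Invoice below, arrows point writer -> reader
backward analysis of Invoice with v2 as reader and v1 as writer:
  geo <- geo (Meta -> Meta, writer optional)
  quantity <- quantity (int64 -> int64, writer required)
  payload <- payload (bytes -> bytes, writer optional)
  zip <- zip (int64 -> int64, writer optional)
  owner <- owner (string -> string, writer optional)
  active <- active (bool -> bool, writer optional)
  geo.id <- geo.id (int32 -> int32, writer optional)
  geo.attempts <- geo.attempts (int64 -> int64, writer required)
  geo.height <- geo.factor (float32 -> float32, writer optional)
  nothing fires on Invoice: backward is COMPATIBLE
diffs on Invoice not affecting the asked answer:
  field quantity in record Invoice: required changed to optional -> fires only in the forward direction of Invoice, which is not asked here
  field attempts in record Meta: tag 7 changed to 15 -> triggers nothing under Invoice's printed rules — same verdict
  renamed field factor to height in record Meta (alias factor declared on the renamed field) -> fires only in the forward direction of Invoice, which is not asked here

backward: COMPATIBLE []
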